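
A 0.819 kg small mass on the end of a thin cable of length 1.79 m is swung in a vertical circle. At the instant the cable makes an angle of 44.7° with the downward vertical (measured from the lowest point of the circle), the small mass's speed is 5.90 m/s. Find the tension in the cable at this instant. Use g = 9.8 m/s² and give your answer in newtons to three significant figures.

Take the radial direction toward the centre of the circle as positive. The component of the weight along the string toward the centre is −mg cos φ (φ measured from the bottom), so Newton's second law along the string gives T − mg cos φ = m v²/r.
cos 44.7° = 0.7108, so T = m(v²/r + g cos φ) = 0.819 × ((5.90)²/1.79 + 9.8 × 0.7108) = 0.819 × (19.45 + (6.966)) = 0.819 × 26.41 = 21.63 N.

21.6 N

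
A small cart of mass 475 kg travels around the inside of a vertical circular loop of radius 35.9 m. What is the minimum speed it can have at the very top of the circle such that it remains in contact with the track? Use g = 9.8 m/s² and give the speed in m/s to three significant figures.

18.8 m/s

At the highest point the centre is directly below, so both the weight and N act inward: N + mg = mv²/r.
At minimum speed N → 0, so mg = mv_min²/r ⇒ v_min = √(g r) = √(9.8 × 35.9) = 18.76 m/s.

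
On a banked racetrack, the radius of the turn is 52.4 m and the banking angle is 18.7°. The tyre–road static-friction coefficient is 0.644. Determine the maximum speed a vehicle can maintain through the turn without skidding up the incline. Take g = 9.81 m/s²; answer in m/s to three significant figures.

25.4 m/s

At the maximum speed, friction acts down the slope at its limiting value f = μN. Radially (horizontal, toward centre): N sinθ + μN cosθ = mv²/r. Vertically: N cosθ − μN sinθ = mg.
Dividing: v² = r g (sinθ + μcosθ)/(cosθ − μsinθ).
sinθ + μcosθ = 0.3206 + 0.644×0.9472 = 0.9306; cosθ − μsinθ = 0.9472 − 0.644×0.3206 = 0.7407.
v² = 52.4 × 9.81 × 0.9306/0.7407 = 645.8 m²/s², so v = 25.41 m/s.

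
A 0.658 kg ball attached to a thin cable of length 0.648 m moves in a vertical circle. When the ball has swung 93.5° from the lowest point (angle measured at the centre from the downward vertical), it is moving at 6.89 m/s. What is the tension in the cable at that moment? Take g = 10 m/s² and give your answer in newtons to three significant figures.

47.8 N

Take the radial direction toward the centre of the circle as positive. The component of the weight along the string toward the centre is −mg cos φ (φ measured from the bottom), so Newton's second law along the string gives T − mg cos φ = m v²/r.
cos 93.5° = -0.06105, so T = m(v²/r + g cos φ) = 0.658 × ((6.89)²/0.648 + 10.0 × -0.06105) = 0.658 × (73.26 + (-0.6105)) = 0.658 × 72.65 = 47.80 N.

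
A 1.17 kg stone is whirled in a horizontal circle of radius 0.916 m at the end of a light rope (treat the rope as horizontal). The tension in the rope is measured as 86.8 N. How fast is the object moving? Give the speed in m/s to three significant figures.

T = m v²/r ⇒ v = √(T r / m) = √(86.8 × 0.916 / 1.17) = √67.96 = 8.244 m/s.

8.24 m/s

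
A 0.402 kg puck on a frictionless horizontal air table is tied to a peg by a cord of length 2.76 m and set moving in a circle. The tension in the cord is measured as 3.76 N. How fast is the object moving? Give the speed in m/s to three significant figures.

5.08 m/s

T = m v²/r ⇒ v = √(T r / m) = √(3.76 × 2.76 / 0.402) = √25.81 = 5.081 m/s.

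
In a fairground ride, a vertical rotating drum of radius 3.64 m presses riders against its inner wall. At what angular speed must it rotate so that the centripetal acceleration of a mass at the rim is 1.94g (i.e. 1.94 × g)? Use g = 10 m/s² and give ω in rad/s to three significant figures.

Centripetal acceleration a_c = ω²r. Setting ω²r = 1.94g:
ω = √(1.94g / r) = √(1.94 × 10.0 / 3.64) = √5.330 = 2.309 rad/s.

2.31 rad/s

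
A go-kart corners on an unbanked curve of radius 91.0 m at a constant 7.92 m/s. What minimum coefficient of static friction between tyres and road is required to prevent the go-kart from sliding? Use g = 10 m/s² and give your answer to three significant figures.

0.0689

Friction provides the centripetal force: μ_s m g = m v²/r, so μ_s = v²/(g r) = (7.920)²/(10.0 × 91.0) = 62.73/910.0 = 0.06893.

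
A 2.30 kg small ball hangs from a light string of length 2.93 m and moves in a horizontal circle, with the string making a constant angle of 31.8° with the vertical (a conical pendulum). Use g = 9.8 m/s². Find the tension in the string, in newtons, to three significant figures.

Vertically the bob has no acceleration, so T cosθ = mg.
T = mg/cosθ = 2.30 × 9.8 / cos 31.8° = 22.54/0.8499 = 26.52 N.

26.5 N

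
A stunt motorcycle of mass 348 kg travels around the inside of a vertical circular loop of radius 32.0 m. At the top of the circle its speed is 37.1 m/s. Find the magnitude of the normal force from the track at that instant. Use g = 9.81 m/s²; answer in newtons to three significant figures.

At the top, both N and the weight mg point inward (toward the centre), so N + mg = mv²/r.
N = m(v²/r − g) = 348 × ((37.1)²/32.0 − 9.81) = 348 × (43.01 − 9.81) = 348 × 33.20 = 11550 N.

11600 N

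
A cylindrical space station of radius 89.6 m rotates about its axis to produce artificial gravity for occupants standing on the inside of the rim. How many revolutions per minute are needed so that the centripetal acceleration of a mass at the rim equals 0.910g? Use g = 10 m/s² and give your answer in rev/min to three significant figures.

3.04 rev/min

Require ω²r = 0.910g, so ω = √(0.910 × 10.0/89.6) = 0.3187 rad/s.
In rev/min: ω × 60/(2π) = 0.3187 × 60/(2π) = 3.043 rev/min.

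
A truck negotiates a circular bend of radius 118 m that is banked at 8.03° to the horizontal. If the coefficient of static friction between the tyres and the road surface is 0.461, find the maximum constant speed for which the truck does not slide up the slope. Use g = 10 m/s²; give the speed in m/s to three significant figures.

At the maximum speed, friction acts down the slope at its limiting value f = μN. Radially (horizontal, toward centre): N sinθ + μN cosθ = mv²/r. Vertically: N cosθ − μN sinθ = mg.
Dividing: v² = r g (sinθ + μcosθ)/(cosθ − μsinθ).
sinθ + μcosθ = 0.1397 + 0.461×0.9902 = 0.5962; cosθ − μsinθ = 0.9902 − 0.461×0.1397 = 0.9258.
v² = 118 × 10.0 × 0.5962/0.9258 = 759.9 m²/s², so v = 27.57 m/s.

27.6 m/s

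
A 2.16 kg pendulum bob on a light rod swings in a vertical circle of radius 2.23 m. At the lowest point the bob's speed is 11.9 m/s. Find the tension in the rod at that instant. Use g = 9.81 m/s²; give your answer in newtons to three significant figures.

At the lowest point, T points up (toward the centre) and the weight mg points down (away from the centre), so the net inward force is T − mg = mv²/r.
T = m(v²/r + g) = 2.16 × ((11.9)²/2.23 + 9.81) = 2.16 × (63.50 + 9.81) = 2.16 × 73.31 = 158.4 N.

158 N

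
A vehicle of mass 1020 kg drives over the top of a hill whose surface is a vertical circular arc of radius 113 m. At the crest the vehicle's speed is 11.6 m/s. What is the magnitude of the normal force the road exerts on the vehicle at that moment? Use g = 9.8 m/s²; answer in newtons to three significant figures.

At the crest the centripetal acceleration points downward (toward the centre of the arc), so mg − N = mv²/r.
N = m(g − v²/r) = 1020 × (9.8 − (11.6)²/113) = 1020 × (9.8 − 1.191) = 1020 × 8.609 = 8781 N.

8780 N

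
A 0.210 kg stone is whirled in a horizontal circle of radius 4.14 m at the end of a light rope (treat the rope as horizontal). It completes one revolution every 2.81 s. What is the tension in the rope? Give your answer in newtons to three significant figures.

4.35 N

v = 2πr/T = 2π × 4.14/2.81 = 9.257 m/s.
The tension is the only horizontal force, so it supplies the full centripetal force: T = m v²/r = 0.210 × (9.257)²/4.14 = 0.210 × 85.69/4.14 = 4.347 N.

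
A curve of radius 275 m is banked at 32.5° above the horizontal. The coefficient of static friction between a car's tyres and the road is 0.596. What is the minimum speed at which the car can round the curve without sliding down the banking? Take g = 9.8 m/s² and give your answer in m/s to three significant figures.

At the minimum speed, friction acts up the slope at its limiting value f = μN. Radially (horizontal, toward centre): N sinθ − μN cosθ = mv²/r. Vertically: N cosθ + μN sinθ = mg.
Dividing: v² = r g (sinθ − μcosθ)/(cosθ + μsinθ).
sinθ − μcosθ = 0.5373 − 0.596×0.8434 = 0.03464; cosθ + μsinθ = 0.8434 + 0.596×0.5373 = 1.164.
v² = 275 × 9.8 × 0.03464/1.164 = 80.22 m²/s², so v = 8.957 m/s.

8.96 m/s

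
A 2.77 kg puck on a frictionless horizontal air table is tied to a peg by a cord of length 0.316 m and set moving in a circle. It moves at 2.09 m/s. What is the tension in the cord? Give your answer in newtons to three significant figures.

38.3 N

The tension is the only horizontal force, so it supplies the full centripetal force: T = m v²/r = 2.77 × (2.090)²/0.316 = 2.77 × 4.368/0.316 = 38.29 N.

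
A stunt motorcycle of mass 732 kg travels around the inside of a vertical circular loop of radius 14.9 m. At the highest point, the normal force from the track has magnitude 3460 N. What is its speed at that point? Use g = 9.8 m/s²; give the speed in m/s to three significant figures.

At the top, N + mg = mv²/r, so v = √(r(N/m + g)) = √(14.9 × (3460/732 + 9.8)) = √(14.9 × 14.53) = √216.4 = 14.71 m/s.

14.7 m/s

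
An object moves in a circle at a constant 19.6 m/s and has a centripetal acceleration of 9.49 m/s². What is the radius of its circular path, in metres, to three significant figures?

40.5 m

a_c = v²/r ⇒ r = v²/a_c = (19.6)²/9.49 = 384.2/9.49 = 40.48 m.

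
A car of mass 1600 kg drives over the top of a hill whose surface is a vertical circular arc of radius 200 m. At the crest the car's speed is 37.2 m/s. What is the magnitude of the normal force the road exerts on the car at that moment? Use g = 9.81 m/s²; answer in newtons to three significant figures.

4630 N

At the crest the centripetal acceleration points downward (toward the centre of the arc), so mg − N = mv²/r.
N = m(g − v²/r) = 1600 × (9.81 − (37.2)²/200) = 1600 × (9.81 − 6.919) = 1600 × 2.891 = 4625 N.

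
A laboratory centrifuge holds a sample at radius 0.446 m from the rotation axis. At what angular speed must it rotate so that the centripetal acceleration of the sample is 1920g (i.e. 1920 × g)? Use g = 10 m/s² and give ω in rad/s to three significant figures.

Centripetal acceleration a_c = ω²r. Setting ω²r = 1920g:
ω = √(1920g / r) = √(1920 × 10.0 / 0.446) = √43050 = 207.5 rad/s.

207 rad/s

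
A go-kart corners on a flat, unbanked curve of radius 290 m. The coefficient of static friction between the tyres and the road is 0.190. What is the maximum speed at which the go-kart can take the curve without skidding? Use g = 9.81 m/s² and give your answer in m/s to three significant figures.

The only inward force on a level bend is static friction, so at the limit f_s = μ_s N = μ_s m g = m v²/r.
Mass cancels: v_max = √(μ_s g r) = √(0.190 × 9.81 × 290) = √540.5 = 23.25 m/s.

23.2 m/s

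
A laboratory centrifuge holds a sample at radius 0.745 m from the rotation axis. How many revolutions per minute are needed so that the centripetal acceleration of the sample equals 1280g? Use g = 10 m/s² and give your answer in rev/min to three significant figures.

1250 rev/min

Require ω²r = 1280g, so ω = √(1280 × 10.0/0.745) = 131.1 rad/s.
In rev/min: ω × 60/(2π) = 131.1 × 60/(2π) = 1252 rev/min.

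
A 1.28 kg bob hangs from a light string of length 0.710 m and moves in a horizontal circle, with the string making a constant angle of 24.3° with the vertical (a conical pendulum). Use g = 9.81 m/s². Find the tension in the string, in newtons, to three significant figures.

Vertically the bob has no acceleration, so T cosθ = mg.
T = mg/cosθ = 1.28 × 9.81 / cos 24.3° = 12.56/0.9114 = 13.78 N.

13.8 N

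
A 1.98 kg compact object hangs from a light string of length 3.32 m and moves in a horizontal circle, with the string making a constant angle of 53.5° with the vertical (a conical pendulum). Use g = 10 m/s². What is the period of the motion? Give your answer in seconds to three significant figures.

r = L sinθ = 2.669 m. From T sinθ = mω²r and T cosθ = mg: tanθ = ω²r/g, so ω² = g tanθ / r = g/(L cosθ).
ω = √(g/(L cosθ)) = √(10.0/(3.32 × 0.5948)) = √5.064 = 2.250 rad/s.
Period = 2π/ω = 2.792 s.

2.79 s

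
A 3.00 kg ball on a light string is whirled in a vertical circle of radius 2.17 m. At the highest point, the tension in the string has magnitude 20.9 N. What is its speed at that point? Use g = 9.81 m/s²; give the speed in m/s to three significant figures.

6.03 m/s

At the top, T + mg = mv²/r, so v = √(r(T/m + g)) = √(2.17 × (20.9/3.00 + 9.81)) = √(2.17 × 16.78) = √36.41 = 6.034 m/s.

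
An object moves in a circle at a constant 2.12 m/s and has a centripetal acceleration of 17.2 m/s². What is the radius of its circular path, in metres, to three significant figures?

a_c = v²/r ⇒ r = v²/a_c = (2.12)²/17.2 = 4.494/17.2 = 0.2613 m.

0.261 m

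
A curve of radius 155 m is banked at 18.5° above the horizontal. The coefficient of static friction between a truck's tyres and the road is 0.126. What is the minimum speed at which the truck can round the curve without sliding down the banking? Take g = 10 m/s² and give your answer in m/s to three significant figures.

17.6 m/s

At the minimum speed, friction acts up the slope at its limiting value f = μN. Radially (horizontal, toward centre): N sinθ − μN cosθ = mv²/r. Vertically: N cosθ + μN sinθ = mg.
Dividing: v² = r g (sinθ − μcosθ)/(cosθ + μsinθ).
sinθ − μcosθ = 0.3173 − 0.126×0.9483 = 0.1978; cosθ + μsinθ = 0.9483 + 0.126×0.3173 = 0.9883.
v² = 155 × 10.0 × 0.1978/0.9883 = 310.2 m²/s², so v = 17.61 m/s.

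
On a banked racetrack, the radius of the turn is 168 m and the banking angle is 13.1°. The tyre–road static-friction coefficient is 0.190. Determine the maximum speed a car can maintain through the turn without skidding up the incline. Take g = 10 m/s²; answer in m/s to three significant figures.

27.3 m/s

At the maximum speed, friction acts down the slope at its limiting value f = μN. Radially (horizontal, toward centre): N sinθ + μN cosθ = mv²/r. Vertically: N cosθ − μN sinθ = mg.
Dividing: v² = r g (sinθ + μcosθ)/(cosθ − μsinθ).
sinθ + μcosθ = 0.2267 + 0.190×0.9740 = 0.4117; cosθ − μsinθ = 0.9740 − 0.190×0.2267 = 0.9309.
v² = 168 × 10.0 × 0.4117/0.9309 = 743.0 m²/s², so v = 27.26 m/s.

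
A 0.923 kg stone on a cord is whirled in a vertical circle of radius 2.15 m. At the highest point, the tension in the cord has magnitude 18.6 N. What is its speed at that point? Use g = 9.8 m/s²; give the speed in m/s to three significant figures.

At the top, T + mg = mv²/r, so v = √(r(T/m + g)) = √(2.15 × (18.6/0.923 + 9.8)) = √(2.15 × 29.95) = √64.40 = 8.025 m/s.

8.02 m/s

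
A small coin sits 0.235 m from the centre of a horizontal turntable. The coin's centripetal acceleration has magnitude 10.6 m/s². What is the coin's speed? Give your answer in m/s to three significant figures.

1.58 m/s

a_c = v²/r ⇒ v = √(a_c · r) = √(10.6 × 0.235) = √2.491 = 1.578 m/s.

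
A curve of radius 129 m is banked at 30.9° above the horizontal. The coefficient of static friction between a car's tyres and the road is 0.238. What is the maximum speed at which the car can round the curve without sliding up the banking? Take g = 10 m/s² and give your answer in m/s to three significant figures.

35.5 m/s

At the maximum speed, friction acts down the slope at its limiting value f = μN. Radially (horizontal, toward centre): N sinθ + μN cosθ = mv²/r. Vertically: N cosθ − μN sinθ = mg.
Dividing: v² = r g (sinθ + μcosθ)/(cosθ − μsinθ).
sinθ + μcosθ = 0.5135 + 0.238×0.8581 = 0.7178; cosθ − μsinθ = 0.8581 − 0.238×0.5135 = 0.7358.
v² = 129 × 10.0 × 0.7178/0.7358 = 1258 m²/s², so v = 35.47 m/s.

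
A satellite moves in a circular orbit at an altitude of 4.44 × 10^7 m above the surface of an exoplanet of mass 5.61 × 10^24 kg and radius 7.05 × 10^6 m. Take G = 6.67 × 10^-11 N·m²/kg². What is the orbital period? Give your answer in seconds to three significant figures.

120000 s

r = R + h = 7.05 × 10^6 + 4.44 × 10^7 = 5.145 × 10^7 m. Gravity provides the centripetal force: G M m / r² = m v² / r ⇒ v = √(GM/r) = 2697 m/s.
T = 2πr/v = 2π × 5.145 × 10^7 / 2697 = 119900 s.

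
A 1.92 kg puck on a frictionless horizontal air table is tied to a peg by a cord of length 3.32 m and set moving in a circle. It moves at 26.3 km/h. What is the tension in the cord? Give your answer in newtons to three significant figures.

v = 26.3 km/h = 26.3/3.6 = 7.306 m/s.
The tension is the only horizontal force, so it supplies the full centripetal force: T = m v²/r = 1.92 × (7.306)²/3.32 = 1.92 × 53.37/3.32 = 30.87 N.

30.9 N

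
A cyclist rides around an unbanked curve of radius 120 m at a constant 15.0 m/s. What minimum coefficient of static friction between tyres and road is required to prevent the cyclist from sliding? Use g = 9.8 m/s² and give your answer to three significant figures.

Friction provides the centripetal force: μ_s m g = m v²/r, so μ_s = v²/(g r) = (15.00)²/(9.8 × 120) = 225.0/1176 = 0.1913.

0.191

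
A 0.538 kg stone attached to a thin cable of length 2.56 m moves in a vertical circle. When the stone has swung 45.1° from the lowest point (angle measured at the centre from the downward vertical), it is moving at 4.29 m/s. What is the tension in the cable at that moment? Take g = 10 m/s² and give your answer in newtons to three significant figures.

Take the radial direction toward the centre of the circle as positive. The component of the weight along the string toward the centre is −mg cos φ (φ measured from the bottom), so Newton's second law along the string gives T − mg cos φ = m v²/r.
cos 45.1° = 0.7059, so T = m(v²/r + g cos φ) = 0.538 × ((4.29)²/2.56 + 10.0 × 0.7059) = 0.538 × (7.189 + (7.059)) = 0.538 × 14.25 = 7.665 N.

7.67 N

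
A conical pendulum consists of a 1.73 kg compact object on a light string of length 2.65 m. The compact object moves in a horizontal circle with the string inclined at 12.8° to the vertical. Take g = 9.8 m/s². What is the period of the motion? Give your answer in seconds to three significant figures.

r = L sinθ = 0.5871 m. From T sinθ = mω²r and T cosθ = mg: tanθ = ω²r/g, so ω² = g tanθ / r = g/(L cosθ).
ω = √(g/(L cosθ)) = √(9.8/(2.65 × 0.9751)) = √3.792 = 1.947 rad/s.
Period = 2π/ω = 3.226 s.

3.23 s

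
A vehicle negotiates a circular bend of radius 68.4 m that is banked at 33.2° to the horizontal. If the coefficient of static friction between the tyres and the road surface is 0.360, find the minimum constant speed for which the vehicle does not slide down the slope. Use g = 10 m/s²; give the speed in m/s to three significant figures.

12.8 m/s

At the minimum speed, friction acts up the slope at its limiting value f = μN. Radially (horizontal, toward centre): N sinθ − μN cosθ = mv²/r. Vertically: N cosθ + μN sinθ = mg.
Dividing: v² = r g (sinθ − μcosθ)/(cosθ + μsinθ).
sinθ − μcosθ = 0.5476 − 0.360×0.8368 = 0.2463; cosθ + μsinθ = 0.8368 + 0.360×0.5476 = 1.034.
v² = 68.4 × 10.0 × 0.2463/1.034 = 163.0 m²/s², so v = 12.77 m/s.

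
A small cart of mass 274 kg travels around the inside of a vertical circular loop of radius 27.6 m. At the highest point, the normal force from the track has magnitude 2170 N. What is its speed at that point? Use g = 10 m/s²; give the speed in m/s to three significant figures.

22.2 m/s

At the top, N + mg = mv²/r, so v = √(r(N/m + g)) = √(27.6 × (2170/274 + 10.0)) = √(27.6 × 17.92) = √494.6 = 22.24 m/s.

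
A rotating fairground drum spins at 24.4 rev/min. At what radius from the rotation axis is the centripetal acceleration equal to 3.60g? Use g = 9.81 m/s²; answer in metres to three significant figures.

5.41 m

ω = 24.4 rev/min × 2π/60 = 2.555 rad/s.
a_c = ω²r = 3.60g ⇒ r = 3.60 × 9.81 / (2.555)² = 35.32/6.529 = 5.409 m.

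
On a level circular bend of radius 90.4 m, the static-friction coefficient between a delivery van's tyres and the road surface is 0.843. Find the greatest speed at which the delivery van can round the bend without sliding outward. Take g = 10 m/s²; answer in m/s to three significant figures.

On a flat curve, static friction is the only horizontal force, so it must supply the full centripetal force: μ_s m g = m v²/r.
Mass cancels: v_max = √(μ_s g r) = √(0.843 × 10.0 × 90.4) = √762.1 = 27.61 m/s.

27.6 m/s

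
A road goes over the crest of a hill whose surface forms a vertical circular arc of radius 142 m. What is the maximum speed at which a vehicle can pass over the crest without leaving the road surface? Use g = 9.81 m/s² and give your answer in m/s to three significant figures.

At the crest the centre of the circle is below the vehicle, so the net downward (centripetal) force is mg − N = mv²/r.
The vehicle leaves the road when N → 0, giving v_max = √(g r) = √(9.81 × 142) = 37.32 m/s.

37.3 m/s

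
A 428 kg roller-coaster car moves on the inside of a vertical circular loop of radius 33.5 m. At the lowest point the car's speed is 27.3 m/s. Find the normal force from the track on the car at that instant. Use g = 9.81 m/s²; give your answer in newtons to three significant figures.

At the lowest point, N points up (toward the centre) and the weight mg points down (away from the centre), so the net inward force is N − mg = mv²/r.
N = m(v²/r + g) = 428 × ((27.3)²/33.5 + 9.81) = 428 × (22.25 + 9.81) = 428 × 32.06 = 13720 N.

13700 N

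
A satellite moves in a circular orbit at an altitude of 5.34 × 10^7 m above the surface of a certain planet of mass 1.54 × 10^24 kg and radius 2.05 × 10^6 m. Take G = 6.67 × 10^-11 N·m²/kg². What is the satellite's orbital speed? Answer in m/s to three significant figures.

Orbital radius r = R + h = 2.05 × 10^6 + 5.34 × 10^7 = 5.545 × 10^7 m.
Gravity supplies the centripetal force: G M m / r² = m v² / r, so v = √(GM/r).
v = √(6.67 × 10^-11 × 1.54 × 10^24 / 5.545 × 10^7) = √(1.852 × 10^6) = 1361 m/s.

1360 m/s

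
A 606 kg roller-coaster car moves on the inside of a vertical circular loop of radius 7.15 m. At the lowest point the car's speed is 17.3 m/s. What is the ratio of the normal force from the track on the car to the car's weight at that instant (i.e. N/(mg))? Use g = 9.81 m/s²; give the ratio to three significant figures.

At the bottom, N − mg = mv²/r, so N = m(v²/r + g) and N/(mg) = v²/(rg) + 1 = (17.3)²/(7.15 × 9.81) + 1 = 4.267 + 1 = 5.267.

5.27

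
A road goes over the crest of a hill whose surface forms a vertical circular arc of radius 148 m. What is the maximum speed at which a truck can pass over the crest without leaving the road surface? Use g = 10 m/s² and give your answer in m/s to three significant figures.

At the crest the centre of the circle is below the truck, so the net downward (centripetal) force is mg − N = mv²/r.
The truck leaves the road when N → 0, giving v_max = √(g r) = √(10.0 × 148) = 38.47 m/s.

38.5 m/s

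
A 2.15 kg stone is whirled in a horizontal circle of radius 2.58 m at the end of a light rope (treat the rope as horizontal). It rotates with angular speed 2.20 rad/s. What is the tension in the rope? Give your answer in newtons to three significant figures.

26.8 N

v = ωr = 2.20 × 2.58 = 5.676 m/s.
The tension is the only horizontal force, so it supplies the full centripetal force: T = m v²/r = 2.15 × (5.676)²/2.58 = 2.15 × 32.22/2.58 = 26.85 N.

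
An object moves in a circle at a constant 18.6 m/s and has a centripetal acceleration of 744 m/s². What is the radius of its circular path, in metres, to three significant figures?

a_c = v²/r ⇒ r = v²/a_c = (18.6)²/744 = 346.0/744 = 0.4650 m.

0.465 m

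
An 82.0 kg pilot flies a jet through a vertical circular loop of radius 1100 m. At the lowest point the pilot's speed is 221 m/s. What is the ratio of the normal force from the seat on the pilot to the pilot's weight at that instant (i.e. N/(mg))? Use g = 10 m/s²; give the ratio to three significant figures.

5.44

At the bottom, N − mg = mv²/r, so N = m(v²/r + g) and N/(mg) = v²/(rg) + 1 = (221)²/(1100 × 10.0) + 1 = 4.440 + 1 = 5.440.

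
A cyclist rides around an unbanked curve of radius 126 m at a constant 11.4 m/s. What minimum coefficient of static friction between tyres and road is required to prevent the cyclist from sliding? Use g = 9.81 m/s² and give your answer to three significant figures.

Friction provides the centripetal force: μ_s m g = m v²/r, so μ_s = v²/(g r) = (11.40)²/(9.81 × 126) = 130.0/1236 = 0.1051.

0.105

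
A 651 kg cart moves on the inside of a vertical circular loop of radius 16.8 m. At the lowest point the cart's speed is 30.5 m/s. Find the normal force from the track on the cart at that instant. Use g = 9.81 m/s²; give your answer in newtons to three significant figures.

At the lowest point, N points up (toward the centre) and the weight mg points down (away from the centre), so the net inward force is N − mg = mv²/r.
N = m(v²/r + g) = 651 × ((30.5)²/16.8 + 9.81) = 651 × (55.37 + 9.81) = 651 × 65.18 = 42430 N.

42400 N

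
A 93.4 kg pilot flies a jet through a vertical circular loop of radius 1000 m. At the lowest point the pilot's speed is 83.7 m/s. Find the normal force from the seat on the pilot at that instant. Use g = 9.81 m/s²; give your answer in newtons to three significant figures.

At the lowest point, N points up (toward the centre) and the weight mg points down (away from the centre), so the net inward force is N − mg = mv²/r.
N = m(v²/r + g) = 93.4 × ((83.7)²/1000 + 9.81) = 93.4 × (7.006 + 9.81) = 93.4 × 16.82 = 1571 N.

1570 N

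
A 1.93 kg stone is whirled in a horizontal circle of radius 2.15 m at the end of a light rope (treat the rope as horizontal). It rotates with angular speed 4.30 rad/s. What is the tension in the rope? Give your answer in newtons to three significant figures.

v = ωr = 4.30 × 2.15 = 9.245 m/s.
The tension is the only horizontal force, so it supplies the full centripetal force: T = m v²/r = 1.93 × (9.245)²/2.15 = 1.93 × 85.47/2.15 = 76.72 N.

76.7 N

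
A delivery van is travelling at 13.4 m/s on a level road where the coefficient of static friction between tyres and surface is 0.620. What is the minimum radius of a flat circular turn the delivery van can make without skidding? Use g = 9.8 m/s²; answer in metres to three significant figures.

At the limit, μ_s m g = m v²/r, so r_min = v²/(μ_s g) = (13.4)²/(0.620 × 9.8) = 179.6/6.076 = 29.55 m.

29.6 m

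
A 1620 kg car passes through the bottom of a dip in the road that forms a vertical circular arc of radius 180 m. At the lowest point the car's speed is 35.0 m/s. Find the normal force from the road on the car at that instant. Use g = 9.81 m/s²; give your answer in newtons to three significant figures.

26900 N

At the lowest point, N points up (toward the centre) and the weight mg points down (away from the centre), so the net inward force is N − mg = mv²/r.
N = m(v²/r + g) = 1620 × ((35.0)²/180 + 9.81) = 1620 × (6.806 + 9.81) = 1620 × 16.62 = 26920 N.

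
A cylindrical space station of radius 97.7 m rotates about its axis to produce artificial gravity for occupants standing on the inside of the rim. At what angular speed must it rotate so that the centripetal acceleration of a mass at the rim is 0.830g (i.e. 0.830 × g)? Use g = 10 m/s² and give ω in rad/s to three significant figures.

0.291 rad/s

Centripetal acceleration a_c = ω²r. Setting ω²r = 0.830g:
ω = √(0.830g / r) = √(0.830 × 10.0 / 97.7) = √0.08495 = 0.2915 rad/s.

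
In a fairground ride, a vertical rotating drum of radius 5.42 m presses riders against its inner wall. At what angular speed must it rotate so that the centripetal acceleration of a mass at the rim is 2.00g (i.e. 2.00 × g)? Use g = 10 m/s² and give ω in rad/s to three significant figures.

Centripetal acceleration a_c = ω²r. Setting ω²r = 2.00g:
ω = √(2.00g / r) = √(2.00 × 10.0 / 5.42) = √3.690 = 1.921 rad/s.

1.92 rad/s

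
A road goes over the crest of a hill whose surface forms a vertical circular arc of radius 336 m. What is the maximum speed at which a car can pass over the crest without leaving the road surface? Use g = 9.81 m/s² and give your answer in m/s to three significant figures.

57.4 m/s

At the crest the centre of the circle is below the car, so the net downward (centripetal) force is mg − N = mv²/r.
The car leaves the road when N → 0, giving v_max = √(g r) = √(9.81 × 336) = 57.41 m/s.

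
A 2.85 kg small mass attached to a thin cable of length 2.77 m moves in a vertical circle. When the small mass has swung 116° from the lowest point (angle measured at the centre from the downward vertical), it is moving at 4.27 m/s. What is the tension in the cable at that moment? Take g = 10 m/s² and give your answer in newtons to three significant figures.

6.27 N

Take the radial direction toward the centre of the circle as positive. The component of the weight along the string toward the centre is −mg cos φ (φ measured from the bottom), so Newton's second law along the string gives T − mg cos φ = m v²/r.
cos 116° = -0.4384, so T = m(v²/r + g cos φ) = 2.85 × ((4.27)²/2.77 + 10.0 × -0.4384) = 2.85 × (6.582 + (-4.384)) = 2.85 × 2.199 = 6.266 N.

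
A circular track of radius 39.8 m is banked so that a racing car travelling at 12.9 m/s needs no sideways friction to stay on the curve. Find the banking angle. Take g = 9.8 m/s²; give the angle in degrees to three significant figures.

For a frictionless banked turn: horizontally N sinθ = mv²/r and vertically N cosθ = mg.
Dividing: tanθ = v²/(r g) = (12.9)²/(39.8 × 9.8) = 166.4/390.0 = 0.4266.
θ = arctan(0.4266) = 23.11°.

23.1°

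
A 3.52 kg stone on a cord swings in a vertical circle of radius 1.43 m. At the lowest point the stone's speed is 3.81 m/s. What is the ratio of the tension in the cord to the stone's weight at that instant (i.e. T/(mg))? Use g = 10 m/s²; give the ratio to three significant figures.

2.02

At the bottom, T − mg = mv²/r, so T = m(v²/r + g) and T/(mg) = v²/(rg) + 1 = (3.81)²/(1.43 × 10.0) + 1 = 1.015 + 1 = 2.015.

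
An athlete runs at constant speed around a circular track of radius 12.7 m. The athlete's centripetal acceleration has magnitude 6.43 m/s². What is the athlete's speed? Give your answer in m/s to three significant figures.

9.04 m/s

a_c = v²/r ⇒ v = √(a_c · r) = √(6.43 × 12.7) = √81.66 = 9.037 m/s.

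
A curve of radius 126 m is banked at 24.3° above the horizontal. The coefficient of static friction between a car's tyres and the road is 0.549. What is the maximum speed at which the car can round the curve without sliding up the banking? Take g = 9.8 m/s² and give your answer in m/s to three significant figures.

40.5 m/s

At the maximum speed, friction acts down the slope at its limiting value f = μN. Radially (horizontal, toward centre): N sinθ + μN cosθ = mv²/r. Vertically: N cosθ − μN sinθ = mg.
Dividing: v² = r g (sinθ + μcosθ)/(cosθ − μsinθ).
sinθ + μcosθ = 0.4115 + 0.549×0.9114 = 0.9119; cosθ − μsinθ = 0.9114 − 0.549×0.4115 = 0.6855.
v² = 126 × 9.8 × 0.9119/0.6855 = 1643 m²/s², so v = 40.53 m/s.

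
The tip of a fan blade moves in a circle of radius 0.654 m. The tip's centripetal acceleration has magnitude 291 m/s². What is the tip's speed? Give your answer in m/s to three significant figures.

a_c = v²/r ⇒ v = √(a_c · r) = √(291 × 0.654) = √190.3 = 13.80 m/s.

13.8 m/s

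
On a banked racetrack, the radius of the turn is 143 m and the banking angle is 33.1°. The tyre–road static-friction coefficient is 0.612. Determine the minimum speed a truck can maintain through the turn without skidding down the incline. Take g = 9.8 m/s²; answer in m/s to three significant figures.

6.32 m/s

At the minimum speed, friction acts up the slope at its limiting value f = μN. Radially (horizontal, toward centre): N sinθ − μN cosθ = mv²/r. Vertically: N cosθ + μN sinθ = mg.
Dividing: v² = r g (sinθ − μcosθ)/(cosθ + μsinθ).
sinθ − μcosθ = 0.5461 − 0.612×0.8377 = 0.03342; cosθ + μsinθ = 0.8377 + 0.612×0.5461 = 1.172.
v² = 143 × 9.8 × 0.03342/1.172 = 39.96 m²/s², so v = 6.322 m/s.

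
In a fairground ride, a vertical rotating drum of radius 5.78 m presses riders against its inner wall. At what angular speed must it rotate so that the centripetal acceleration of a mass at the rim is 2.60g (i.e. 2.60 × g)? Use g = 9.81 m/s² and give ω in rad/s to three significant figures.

2.10 rad/s

Centripetal acceleration a_c = ω²r. Setting ω²r = 2.60g:
ω = √(2.60g / r) = √(2.60 × 9.81 / 5.78) = √4.413 = 2.101 rad/s.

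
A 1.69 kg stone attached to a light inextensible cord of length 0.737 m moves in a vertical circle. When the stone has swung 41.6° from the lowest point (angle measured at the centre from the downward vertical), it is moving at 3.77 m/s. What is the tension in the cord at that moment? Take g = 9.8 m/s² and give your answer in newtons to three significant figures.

Take the radial direction toward the centre of the circle as positive. The component of the weight along the string toward the centre is −mg cos φ (φ measured from the bottom), so Newton's second law along the string gives T − mg cos φ = m v²/r.
cos 41.6° = 0.7478, so T = m(v²/r + g cos φ) = 1.69 × ((3.77)²/0.737 + 9.8 × 0.7478) = 1.69 × (19.28 + (7.328)) = 1.69 × 26.61 = 44.98 N.

45.0 N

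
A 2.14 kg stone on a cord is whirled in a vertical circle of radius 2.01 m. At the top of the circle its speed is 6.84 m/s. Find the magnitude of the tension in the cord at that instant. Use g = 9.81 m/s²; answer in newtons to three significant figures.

At the top, both T and the weight mg point inward (toward the centre), so T + mg = mv²/r.
T = m(v²/r − g) = 2.14 × ((6.84)²/2.01 − 9.81) = 2.14 × (23.28 − 9.81) = 2.14 × 13.47 = 28.82 N.

28.8 N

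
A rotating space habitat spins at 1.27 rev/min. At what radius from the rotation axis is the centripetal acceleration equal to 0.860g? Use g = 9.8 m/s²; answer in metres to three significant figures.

476 m

ω = 1.27 rev/min × 2π/60 = 0.1330 rad/s.
a_c = ω²r = 0.860g ⇒ r = 0.860 × 9.8 / (0.1330)² = 8.428/0.01769 = 476.5 m.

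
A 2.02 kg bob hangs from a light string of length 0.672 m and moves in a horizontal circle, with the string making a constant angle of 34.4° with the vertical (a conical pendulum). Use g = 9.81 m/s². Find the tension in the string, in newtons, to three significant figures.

24.0 N

Vertically the bob has no acceleration, so T cosθ = mg.
T = mg/cosθ = 2.02 × 9.81 / cos 34.4° = 19.82/0.8251 = 24.02 N.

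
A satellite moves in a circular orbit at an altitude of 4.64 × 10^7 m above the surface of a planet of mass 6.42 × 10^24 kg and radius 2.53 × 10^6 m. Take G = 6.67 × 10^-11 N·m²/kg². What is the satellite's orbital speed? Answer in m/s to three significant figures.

Orbital radius r = R + h = 2.53 × 10^6 + 4.64 × 10^7 = 4.893 × 10^7 m.
Gravity supplies the centripetal force: G M m / r² = m v² / r, so v = √(GM/r).
v = √(6.67 × 10^-11 × 6.42 × 10^24 / 4.893 × 10^7) = √(8.752 × 10^6) = 2958 m/s.

2960 m/s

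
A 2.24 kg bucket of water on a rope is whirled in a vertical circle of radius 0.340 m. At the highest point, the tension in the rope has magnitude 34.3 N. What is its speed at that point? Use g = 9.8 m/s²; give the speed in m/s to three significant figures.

At the top, T + mg = mv²/r, so v = √(r(T/m + g)) = √(0.340 × (34.3/2.24 + 9.8)) = √(0.340 × 25.11) = √8.538 = 2.922 m/s.

2.92 m/s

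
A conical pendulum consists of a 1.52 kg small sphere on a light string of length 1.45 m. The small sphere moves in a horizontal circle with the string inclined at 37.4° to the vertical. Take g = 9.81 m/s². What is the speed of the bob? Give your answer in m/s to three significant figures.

2.57 m/s

The radius of the circle is r = L sinθ = 1.45 × sin 37.4° = 0.8807 m.
Horizontally T sinθ = mv²/r and vertically T cosθ = mg, so tanθ = v²/(rg).
v = √(r g tanθ) = √(0.8807 × 9.81 × 0.7646) = √6.605 = 2.570 m/s.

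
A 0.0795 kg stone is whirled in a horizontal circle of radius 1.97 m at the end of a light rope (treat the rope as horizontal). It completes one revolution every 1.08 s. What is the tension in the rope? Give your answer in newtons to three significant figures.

v = 2πr/T = 2π × 1.97/1.08 = 11.46 m/s.
The tension is the only horizontal force, so it supplies the full centripetal force: T = m v²/r = 0.0795 × (11.46)²/1.97 = 0.0795 × 131.4/1.97 = 5.301 N.

5.30 N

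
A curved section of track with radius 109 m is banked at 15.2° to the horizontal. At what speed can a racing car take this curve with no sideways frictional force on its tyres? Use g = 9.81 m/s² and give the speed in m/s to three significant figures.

On a frictionless banked curve, N sinθ = mv²/r and N cosθ = mg, so tanθ = v²/(rg).
v = √(r g tanθ) = √(109 × 9.81 × tan 15.2°) = √(109 × 9.81 × 0.2717) = √290.5 = 17.04 m/s.

17.0 m/s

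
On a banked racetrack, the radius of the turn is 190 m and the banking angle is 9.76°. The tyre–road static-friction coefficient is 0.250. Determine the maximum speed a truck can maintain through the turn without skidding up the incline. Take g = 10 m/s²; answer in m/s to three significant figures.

At the maximum speed, friction acts down the slope at its limiting value f = μN. Radially (horizontal, toward centre): N sinθ + μN cosθ = mv²/r. Vertically: N cosθ − μN sinθ = mg.
Dividing: v² = r g (sinθ + μcosθ)/(cosθ − μsinθ).
sinθ + μcosθ = 0.1695 + 0.250×0.9855 = 0.4159; cosθ − μsinθ = 0.9855 − 0.250×0.1695 = 0.9431.
v² = 190 × 10.0 × 0.4159/0.9431 = 837.9 m²/s², so v = 28.95 m/s.

28.9 m/s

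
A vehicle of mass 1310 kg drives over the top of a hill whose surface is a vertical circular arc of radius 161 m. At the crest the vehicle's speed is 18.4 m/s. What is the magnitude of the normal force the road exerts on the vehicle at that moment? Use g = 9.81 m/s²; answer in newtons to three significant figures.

10100 N

At the crest the centripetal acceleration points downward (toward the centre of the arc), so mg − N = mv²/r.
N = m(g − v²/r) = 1310 × (9.81 − (18.4)²/161) = 1310 × (9.81 − 2.103) = 1310 × 7.707 = 10100 N.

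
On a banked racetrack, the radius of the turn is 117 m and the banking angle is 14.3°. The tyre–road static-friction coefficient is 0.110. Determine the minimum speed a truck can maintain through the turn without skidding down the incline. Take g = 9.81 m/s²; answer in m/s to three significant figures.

12.7 m/s

At the minimum speed, friction acts up the slope at its limiting value f = μN. Radially (horizontal, toward centre): N sinθ − μN cosθ = mv²/r. Vertically: N cosθ + μN sinθ = mg.
Dividing: v² = r g (sinθ − μcosθ)/(cosθ + μsinθ).
sinθ − μcosθ = 0.2470 − 0.110×0.9690 = 0.1404; cosθ + μsinθ = 0.9690 + 0.110×0.2470 = 0.9962.
v² = 117 × 9.81 × 0.1404/0.9962 = 161.8 m²/s², so v = 12.72 m/s.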